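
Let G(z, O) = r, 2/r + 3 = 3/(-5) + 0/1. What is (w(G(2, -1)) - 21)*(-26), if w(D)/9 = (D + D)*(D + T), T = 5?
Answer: 15314/9 ≈ 1701.6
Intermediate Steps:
r = -5/9 (r = 2/(-3 + (3/(-5) + 0/1)) = 2/(-3 + (3*(-⅕) + 0*1)) = 2/(-3 + (-⅗ + 0)) = 2/(-3 - ⅗) = 2/(-18/5) = 2*(-5/18) = -5/9 ≈ -0.55556)
G(z, O) = -5/9
w(D) = 18*D*(5 + D) (w(D) = 9*((D + D)*(D + 5)) = 9*((2*D)*(5 + D)) = 9*(2*D*(5 + D)) = 18*D*(5 + D))
(w(G(2, -1)) - 21)*(-26) = (18*(-5/9)*(5 - 5/9) - 21)*(-26) = (18*(-5/9)*(40/9) - 21)*(-26) = (-400/9 - 21)*(-26) = -589/9*(-26) = 15314/9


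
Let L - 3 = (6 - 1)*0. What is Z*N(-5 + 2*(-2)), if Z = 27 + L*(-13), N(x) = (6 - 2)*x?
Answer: 432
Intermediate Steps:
N(x) = 4*x
L = 3 (L = 3 + (6 - 1)*0 = 3 + 5*0 = 3 + 0 = 3)
Z = -12 (Z = 27 + 3*(-13) = 27 - 39 = -12)
Z*N(-5 + 2*(-2)) = -48*(-5 + 2*(-2)) = -48*(-5 - 4) = -48*(-9) = -12*(-36) = 432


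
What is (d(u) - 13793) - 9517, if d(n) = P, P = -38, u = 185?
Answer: -23348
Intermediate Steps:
d(n) = -38
(d(u) - 13793) - 9517 = (-38 - 13793) - 9517 = -13831 - 9517 = -23348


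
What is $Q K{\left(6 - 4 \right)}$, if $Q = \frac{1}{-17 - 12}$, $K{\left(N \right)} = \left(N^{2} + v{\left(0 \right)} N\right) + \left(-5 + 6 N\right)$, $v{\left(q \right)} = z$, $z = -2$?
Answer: $- \frac{7}{29} \approx -0.24138$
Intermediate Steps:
$v{\left(q \right)} = -2$
$K{\left(N \right)} = -5 + N^{2} + 4 N$ ($K{\left(N \right)} = \left(N^{2} - 2 N\right) + \left(-5 + 6 N\right) = -5 + N^{2} + 4 N$)
$Q = - \frac{1}{29}$ ($Q = \frac{1}{-29} = - \frac{1}{29} \approx -0.034483$)
$Q K{\left(6 - 4 \right)} = - \frac{-5 + \left(6 - 4\right)^{2} + 4 \left(6 - 4\right)}{29} = - \frac{-5 + 2^{2} + 4 \cdot 2}{29} = - \frac{-5 + 4 + 8}{29} = \left(- \frac{1}{29}\right) 7 = - \frac{7}{29}$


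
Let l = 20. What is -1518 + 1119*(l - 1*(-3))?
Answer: 24219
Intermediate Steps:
-1518 + 1119*(l - 1*(-3)) = -1518 + 1119*(20 - 1*(-3)) = -1518 + 1119*(20 + 3) = -1518 + 1119*23 = -1518 + 25737 = 24219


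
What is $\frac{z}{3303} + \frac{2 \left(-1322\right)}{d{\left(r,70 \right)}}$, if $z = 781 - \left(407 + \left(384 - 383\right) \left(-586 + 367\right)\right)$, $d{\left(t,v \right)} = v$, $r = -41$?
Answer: $- \frac{4345811}{115605} \approx -37.592$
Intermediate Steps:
$z = 593$ ($z = 781 - \left(407 + 1 \left(-219\right)\right) = 781 - 188 = 593$)
$\frac{z}{3303} + \frac{2 \left(-1322\right)}{d{\left(r,70 \right)}} = \frac{593}{3303} + \frac{2 \left(-1322\right)}{70} = 593 \cdot \frac{1}{3303} - \frac{1322}{35} = \frac{593}{3303} - \frac{1322}{35} = - \frac{4345811}{115605}$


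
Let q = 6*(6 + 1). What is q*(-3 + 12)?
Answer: 378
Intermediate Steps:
q = 42 (q = 6*7 = 42)
q*(-3 + 12) = 42*(-3 + 12) = 42*9 = 378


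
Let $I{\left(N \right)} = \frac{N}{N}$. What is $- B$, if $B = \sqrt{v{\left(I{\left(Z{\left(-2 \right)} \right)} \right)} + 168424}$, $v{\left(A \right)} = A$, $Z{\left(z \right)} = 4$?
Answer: $- 5 \sqrt{6737} \approx -410.4$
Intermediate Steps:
$I{\left(N \right)} = 1$
$B = 5 \sqrt{6737}$ ($B = \sqrt{1 + 168424} = \sqrt{168425} = 5 \sqrt{6737} \approx 410.4$)
$- B = - 5 \sqrt{6737}$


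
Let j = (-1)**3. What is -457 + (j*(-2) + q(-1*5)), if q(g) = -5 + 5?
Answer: -455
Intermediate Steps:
q(g) = 0
j = -1
-457 + (j*(-2) + q(-1*5)) = -457 + (-1*(-2) + 0) = -457 + (2 + 0) = -457 + 2 = -455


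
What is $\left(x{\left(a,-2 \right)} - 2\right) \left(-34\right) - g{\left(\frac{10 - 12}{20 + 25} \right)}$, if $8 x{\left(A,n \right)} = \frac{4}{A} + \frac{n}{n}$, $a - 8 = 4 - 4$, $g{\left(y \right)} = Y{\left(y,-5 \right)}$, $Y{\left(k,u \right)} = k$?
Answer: $\frac{22201}{360} \approx 61.669$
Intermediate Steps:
$g{\left(y \right)} = y$
$a = 8$ ($a = 8 + \left(4 - 4\right) = 8 + 0 = 8$)
$x{\left(A,n \right)} = \frac{1}{8} + \frac{1}{2 A}$ ($x{\left(A,n \right)} = \frac{\frac{4}{A} + \frac{n}{n}}{8} = \frac{\frac{4}{A} + 1}{8} = \frac{1 + \frac{4}{A}}{8} = \frac{1}{8} + \frac{1}{2 A}$)
$\left(x{\left(a,-2 \right)} - 2\right) \left(-34\right) - g{\left(\frac{10 - 12}{20 + 25} \right)} = \left(\frac{4 + 8}{8 \cdot 8} - 2\right) \left(-34\right) - \frac{10 - 12}{20 + 25} = \left(\frac{1}{8} \cdot \frac{1}{8} \cdot 12 - 2\right) \left(-34\right) - - \frac{2}{45} = \left(\frac{3}{16} - 2\right) \left(-34\right) - \left(-2\right) \frac{1}{45} = \left(- \frac{29}{16}\right) \left(-34\right) - - \frac{2}{45} = \frac{493}{8} + \frac{2}{45} = \frac{22201}{360}$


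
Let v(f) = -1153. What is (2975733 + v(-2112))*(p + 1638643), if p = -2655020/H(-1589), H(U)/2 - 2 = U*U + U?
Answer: 6149709557148517080/1261667 ≈ 4.8743e+12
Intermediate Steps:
H(U) = 4 + 2*U + 2*U² (H(U) = 4 + 2*(U*U + U) = 4 + 2*(U² + U) = 4 + 2*(U + U²) = 4 + (2*U + 2*U²) = 4 + 2*U + 2*U²)
p = -663755/1261667 (p = -2655020/(4 + 2*(-1589) + 2*(-1589)²) = -2655020/(4 - 3178 + 2*2524921) = -2655020/(4 - 3178 + 5049842) = -2655020/5046668 = -2655020*1/5046668 = -663755/1261667 ≈ -0.52609)
(2975733 + v(-2112))*(p + 1638643) = (2975733 - 1153)*(-663755/1261667 + 1638643) = 2974580*(2067421134126/1261667) = 6149709557148517080/1261667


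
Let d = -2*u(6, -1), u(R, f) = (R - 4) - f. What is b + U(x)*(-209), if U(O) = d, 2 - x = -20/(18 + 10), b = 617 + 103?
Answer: 1974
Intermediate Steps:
b = 720
x = 19/7 (x = 2 - (-20)/(18 + 10) = 2 - (-20)/28 = 2 - 1*(-5/7) = 2 + 5/7 = 19/7 ≈ 2.7143)
u(R, f) = -4 + R - f (u(R, f) = (-4 + R) - f = -4 + R - f)
d = -6 (d = -2*(-4 + 6 - 1*(-1)) = -2*(-4 + 6 + 1) = -2*3 = -6)
U(O) = -6
b + U(x)*(-209) = 720 - 6*(-209) = 720 + 1254 = 1974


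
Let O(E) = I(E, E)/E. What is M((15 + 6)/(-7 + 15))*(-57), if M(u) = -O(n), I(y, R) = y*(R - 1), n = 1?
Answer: 0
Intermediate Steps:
I(y, R) = y*(-1 + R)
O(E) = -1 + E (O(E) = (E*(-1 + E))/E = -1 + E)
M(u) = 0 (M(u) = -(-1 + 1) = -1*0 = 0)
M((15 + 6)/(-7 + 15))*(-57) = 0*(-57) = 0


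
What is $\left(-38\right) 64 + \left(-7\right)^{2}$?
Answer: $-2383$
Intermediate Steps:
$\left(-38\right) 64 + \left(-7\right)^{2} = -2432 + 49 = -2383$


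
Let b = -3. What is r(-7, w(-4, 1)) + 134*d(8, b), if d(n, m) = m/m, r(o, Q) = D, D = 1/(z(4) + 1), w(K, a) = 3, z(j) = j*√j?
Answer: 1207/9 ≈ 134.11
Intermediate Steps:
z(j) = j^(3/2)
D = ⅑ (D = 1/(4^(3/2) + 1) = 1/(8 + 1) = 1/9 = ⅑ ≈ 0.11111)
r(o, Q) = ⅑
d(n, m) = 1
r(-7, w(-4, 1)) + 134*d(8, b) = ⅑ + 134*1 = ⅑ + 134 = 1207/9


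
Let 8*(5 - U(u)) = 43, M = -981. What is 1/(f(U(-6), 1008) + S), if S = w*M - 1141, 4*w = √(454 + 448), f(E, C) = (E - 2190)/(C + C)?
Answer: 3667541248/170032382002727 - 787562496*√902/170032382002727 ≈ -0.00011754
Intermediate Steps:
U(u) = -3/8 (U(u) = 5 - ⅛*43 = 5 - 43/8 = -3/8)
f(E, C) = (-2190 + E)/(2*C) (f(E, C) = (-2190 + E)/((2*C)) = (-2190 + E)*(1/(2*C)) = (-2190 + E)/(2*C))
w = √902/4 (w = √(454 + 448)/4 = √902/4 ≈ 7.5083)
S = -1141 - 981*√902/4 (S = (√902/4)*(-981) - 1141 = -981*√902/4 - 1141 = -1141 - 981*√902/4 ≈ -8506.7)
1/(f(U(-6), 1008) + S) = 1/((½)*(-2190 - 3/8)/1008 + (-1141 - 981*√902/4)) = 1/((½)*(1/1008)*(-17523/8) + (-1141 - 981*√902/4)) = 1/(-1947/1792 + (-1141 - 981*√902/4)) = 1/(-2046619/1792 - 981*√902/4)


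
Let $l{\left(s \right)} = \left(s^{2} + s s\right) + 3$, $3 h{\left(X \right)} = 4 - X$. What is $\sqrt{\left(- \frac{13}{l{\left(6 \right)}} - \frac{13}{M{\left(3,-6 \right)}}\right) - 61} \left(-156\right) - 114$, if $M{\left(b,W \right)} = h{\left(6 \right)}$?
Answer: $-114 - \frac{26 i \sqrt{37506}}{5} \approx -114.0 - 1007.1 i$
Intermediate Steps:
$h{\left(X \right)} = \frac{4}{3} - \frac{X}{3}$ ($h{\left(X \right)} = \frac{4 - X}{3} = \frac{4}{3} - \frac{X}{3}$)
$M{\left(b,W \right)} = - \frac{2}{3}$ ($M{\left(b,W \right)} = \frac{4}{3} - 2 = - \frac{2}{3}$)
$l{\left(s \right)} = 3 + 2 s^{2}$ ($l{\left(s \right)} = \left(s^{2} + s^{2}\right) + 3 = 2 s^{2} + 3 = 3 + 2 s^{2}$)
$\sqrt{\left(- \frac{13}{l{\left(6 \right)}} - \frac{13}{M{\left(3,-6 \right)}}\right) - 61} \left(-156\right) - 114 = \sqrt{\left(- \frac{13}{3 + 2 \cdot 6^{2}} - \frac{13}{- \frac{2}{3}}\right) - 61} \left(-156\right) - 114 = \sqrt{\left(- \frac{13}{3 + 2 \cdot 36} - - \frac{39}{2}\right) - 61} \left(-156\right) - 114 = \sqrt{\left(- \frac{13}{3 + 72} + \frac{39}{2}\right) - 61} \left(-156\right) - 114 = \sqrt{\left(- \frac{13}{75} + \frac{39}{2}\right) - 61} \left(-156\right) - 114 = \sqrt{\frac{2899}{150} - 61} \left(-156\right) - 114 = \sqrt{- \frac{6251}{150}} \left(-156\right) - 114 = \frac{i \sqrt{37506}}{30} \left(-156\right) - 114 = - \frac{26 i \sqrt{37506}}{5} - 114 = -114 - \frac{26 i \sqrt{37506}}{5}$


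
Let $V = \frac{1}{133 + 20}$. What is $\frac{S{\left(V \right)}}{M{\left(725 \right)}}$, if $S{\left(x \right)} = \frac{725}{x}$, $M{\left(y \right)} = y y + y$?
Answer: $\frac{51}{242} \approx 0.21074$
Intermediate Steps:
$M{\left(y \right)} = y + y^{2}$ ($M{\left(y \right)} = y^{2} + y = y + y^{2}$)
$V = \frac{1}{153} \approx 0.0065359$
$\frac{S{\left(V \right)}}{M{\left(725 \right)}} = \frac{725 \frac{1}{\frac{1}{153}}}{725 \left(1 + 725\right)} = \frac{725 \cdot 153}{725 \cdot 726} = \frac{110925}{526350} = 110925 \cdot \frac{1}{526350} = \frac{51}{242}$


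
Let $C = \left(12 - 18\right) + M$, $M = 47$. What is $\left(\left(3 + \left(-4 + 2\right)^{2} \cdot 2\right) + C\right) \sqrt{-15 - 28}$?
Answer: $52 i \sqrt{43} \approx 340.99 i$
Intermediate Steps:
$C = 41$ ($C = \left(12 - 18\right) + 47 = -6 + 47 = 41$)
$\left(\left(3 + \left(-4 + 2\right)^{2} \cdot 2\right) + C\right) \sqrt{-15 - 28} = \left(\left(3 + \left(-4 + 2\right)^{2} \cdot 2\right) + 41\right) \sqrt{-15 - 28} = \left(\left(3 + \left(-2\right)^{2} \cdot 2\right) + 41\right) \sqrt{-43} = \left(\left(3 + 4 \cdot 2\right) + 41\right) i \sqrt{43} = \left(\left(3 + 8\right) + 41\right) i \sqrt{43} = \left(11 + 41\right) i \sqrt{43} = 52 i \sqrt{43}$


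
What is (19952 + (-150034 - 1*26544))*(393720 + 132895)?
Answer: -82481600990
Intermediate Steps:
(19952 + (-150034 - 1*26544))*(393720 + 132895) = (19952 + (-150034 - 26544))*526615 = (19952 - 176578)*526615 = -156626*526615 = -82481600990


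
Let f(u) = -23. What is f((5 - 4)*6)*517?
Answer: -11891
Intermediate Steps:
f((5 - 4)*6)*517 = -23*517 = -11891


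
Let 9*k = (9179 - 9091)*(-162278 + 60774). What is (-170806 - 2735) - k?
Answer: 7370483/9 ≈ 8.1894e+5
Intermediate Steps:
k = -8932352/9 (k = ((9179 - 9091)*(-162278 + 60774))/9 = (88*(-101504))/9 = (⅑)*(-8932352) = -8932352/9 ≈ -9.9248e+5)
(-170806 - 2735) - k = (-170806 - 2735) - 1*(-8932352/9) = -173541 + 8932352/9 = 7370483/9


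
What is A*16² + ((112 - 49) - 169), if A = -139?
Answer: -35690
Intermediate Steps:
A*16² + ((112 - 49) - 169) = -139*16² + ((112 - 49) - 169) = -139*256 + (63 - 169) = -35584 - 106 = -35690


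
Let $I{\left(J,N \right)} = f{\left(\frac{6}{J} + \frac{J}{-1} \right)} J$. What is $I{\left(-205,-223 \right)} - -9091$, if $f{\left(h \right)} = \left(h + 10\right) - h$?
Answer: $7041$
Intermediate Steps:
$f{\left(h \right)} = 10$ ($f{\left(h \right)} = \left(10 + h\right) - h = 10$)
$I{\left(J,N \right)} = 10 J$
$I{\left(-205,-223 \right)} - -9091 = 10 \left(-205\right) - -9091 = -2050 + 9091 = 7041$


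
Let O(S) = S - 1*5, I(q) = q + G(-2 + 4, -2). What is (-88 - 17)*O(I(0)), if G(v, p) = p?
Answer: 735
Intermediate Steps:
I(q) = -2 + q (I(q) = q - 2 = -2 + q)
O(S) = -5 + S (O(S) = S - 5 = -5 + S)
(-88 - 17)*O(I(0)) = (-88 - 17)*(-5 + (-2 + 0)) = -105*(-5 - 2) = -105*(-7) = 735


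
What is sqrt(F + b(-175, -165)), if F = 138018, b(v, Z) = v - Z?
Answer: 2*sqrt(34502) ≈ 371.49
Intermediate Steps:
sqrt(F + b(-175, -165)) = sqrt(138018 + (-175 - 1*(-165))) = sqrt(138018 + (-175 + 165)) = sqrt(138018 - 10) = sqrt(138008) = 2*sqrt(34502)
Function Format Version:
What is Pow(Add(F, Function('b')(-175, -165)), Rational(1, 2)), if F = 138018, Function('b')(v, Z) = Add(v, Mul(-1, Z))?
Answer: Mul(2, Pow(34502, Rational(1, 2))) ≈ 371.49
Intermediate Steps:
Pow(Add(F, Function('b')(-175, -165)), Rational(1, 2)) = Pow(Add(138018, Add(-175, Mul(-1, -165))), Rational(1, 2)) = Pow(Add(138018, Add(-175, 165)), Rational(1, 2)) = Pow(Add(138018, -10), Rational(1, 2)) = Pow(138008, Rational(1, 2)) = Mul(2, Pow(34502, Rational(1, 2)))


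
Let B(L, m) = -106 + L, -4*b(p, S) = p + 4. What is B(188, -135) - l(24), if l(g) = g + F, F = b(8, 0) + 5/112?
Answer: 6827/112 ≈ 60.955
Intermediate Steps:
b(p, S) = -1 - p/4 (b(p, S) = -(p + 4)/4 = -(4 + p)/4 = -1 - p/4)
F = -331/112 (F = (-1 - ¼*8) + 5/112 = (-1 - 2) + 5*(1/112) = -3 + 5/112 = -331/112 ≈ -2.9554)
l(g) = -331/112 + g (l(g) = g - 331/112 = -331/112 + g)
B(188, -135) - l(24) = (-106 + 188) - (-331/112 + 24) = 82 - 1*2357/112 = 82 - 2357/112 = 6827/112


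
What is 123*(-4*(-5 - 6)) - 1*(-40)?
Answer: 5452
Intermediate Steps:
123*(-4*(-5 - 6)) - 1*(-40) = 123*(-4*(-11)) + 40 = 123*44 + 40 = 5412 + 40 = 5452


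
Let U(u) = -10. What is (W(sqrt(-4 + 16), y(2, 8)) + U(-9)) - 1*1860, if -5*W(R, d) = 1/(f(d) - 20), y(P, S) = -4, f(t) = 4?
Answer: -149599/80 ≈ -1870.0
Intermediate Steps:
W(R, d) = 1/80 (W(R, d) = -1/(5*(4 - 20)) = -1/5/(-16) = -1/5*(-1/16) = 1/80)
(W(sqrt(-4 + 16), y(2, 8)) + U(-9)) - 1*1860 = (1/80 - 10) - 1*1860 = -799/80 - 1860 = -149599/80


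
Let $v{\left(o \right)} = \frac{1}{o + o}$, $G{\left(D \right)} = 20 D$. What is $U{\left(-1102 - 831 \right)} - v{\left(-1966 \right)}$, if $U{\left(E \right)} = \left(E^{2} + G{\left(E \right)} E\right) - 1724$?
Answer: $\frac{308522590941}{3932} \approx 7.8465 \cdot 10^{7}$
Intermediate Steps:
$v{\left(o \right)} = \frac{1}{2 o}$
$U{\left(E \right)} = -1724 + 21 E^{2}$ ($U{\left(E \right)} = \left(E^{2} + 20 E E\right) - 1724 = \left(E^{2} + 20 E^{2}\right) - 1724 = 21 E^{2} - 1724 = -1724 + 21 E^{2}$)
$U{\left(-1102 - 831 \right)} - v{\left(-1966 \right)} = \left(-1724 + 21 \left(-1102 - 831\right)^{2}\right) - \frac{1}{2 \left(-1966\right)} = \left(-1724 + 21 \left(-1102 - 831\right)^{2}\right) - \frac{1}{2} \left(- \frac{1}{1966}\right) = \left(-1724 + 21 \left(-1933\right)^{2}\right) - - \frac{1}{3932} = \left(-1724 + 21 \cdot 3736489\right) + \frac{1}{3932} = \left(-1724 + 78466269\right) + \frac{1}{3932} = 78464545 + \frac{1}{3932} = \frac{308522590941}{3932}$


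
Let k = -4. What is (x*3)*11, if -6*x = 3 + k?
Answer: 11/2 ≈ 5.5000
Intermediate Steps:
x = ⅙ (x = -(3 - 4)/6 = -⅙*(-1) = ⅙ ≈ 0.16667)
(x*3)*11 = ((⅙)*3)*11 = (½)*11 = 11/2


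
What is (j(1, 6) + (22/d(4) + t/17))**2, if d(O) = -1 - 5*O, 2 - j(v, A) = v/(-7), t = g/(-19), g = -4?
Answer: 56445169/46009089 ≈ 1.2268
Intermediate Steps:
t = 4/19 (t = -4/(-19) = -4*(-1/19) = 4/19 ≈ 0.21053)
j(v, A) = 2 + v/7 (j(v, A) = 2 - v/(-7) = 2 - v*(-1)/7 = 2 - (-1)*v/7 = 2 + v/7)
(j(1, 6) + (22/d(4) + t/17))**2 = ((2 + (1/7)*1) + (22/(-1 - 5*4) + (4/19)/17))**2 = ((2 + 1/7) + (22/(-1 - 20) + (4/19)*(1/17)))**2 = (15/7 + (22/(-21) + 4/323))**2 = (15/7 + (22*(-1/21) + 4/323))**2 = (15/7 + (-22/21 + 4/323))**2 = (15/7 - 7022/6783)**2 = (7513/6783)**2 = 56445169/46009089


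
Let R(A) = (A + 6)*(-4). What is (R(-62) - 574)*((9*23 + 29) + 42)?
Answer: -97300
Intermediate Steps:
R(A) = -24 - 4*A (R(A) = (6 + A)*(-4) = -24 - 4*A)
(R(-62) - 574)*((9*23 + 29) + 42) = ((-24 - 4*(-62)) - 574)*((9*23 + 29) + 42) = ((-24 + 248) - 574)*((207 + 29) + 42) = (224 - 574)*(236 + 42) = -350*278 = -97300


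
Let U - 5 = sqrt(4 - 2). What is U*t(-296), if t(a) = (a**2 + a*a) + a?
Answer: 874680 + 174936*sqrt(2) ≈ 1.1221e+6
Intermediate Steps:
t(a) = a + 2*a**2 (t(a) = (a**2 + a**2) + a = 2*a**2 + a = a + 2*a**2)
U = 5 + sqrt(2) (U = 5 + sqrt(4 - 2) = 5 + sqrt(2) ≈ 6.4142)
U*t(-296) = (5 + sqrt(2))*(-296*(1 + 2*(-296))) = (5 + sqrt(2))*(-296*(1 - 592)) = (5 + sqrt(2))*(-296*(-591)) = (5 + sqrt(2))*174936 = 874680 + 174936*sqrt(2)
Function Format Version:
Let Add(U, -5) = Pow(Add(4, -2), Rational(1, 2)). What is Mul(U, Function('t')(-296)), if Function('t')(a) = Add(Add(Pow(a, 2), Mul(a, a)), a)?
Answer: Add(874680, Mul(174936, Pow(2, Rational(1, 2)))) ≈ 1.1221e+6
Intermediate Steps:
Function('t')(a) = Add(a, Mul(2, Pow(a, 2))) (Function('t')(a) = Add(Add(Pow(a, 2), Pow(a, 2)), a) = Add(Mul(2, Pow(a, 2)), a) = Add(a, Mul(2, Pow(a, 2))))
U = Add(5, Pow(2, Rational(1, 2))) (U = Add(5, Pow(Add(4, -2), Rational(1, 2))) = Add(5, Pow(2, Rational(1, 2))) ≈ 6.4142)
Mul(U, Function('t')(-296)) = Mul(Add(5, Pow(2, Rational(1, 2))), Mul(-296, Add(1, Mul(2, -296)))) = Mul(Add(5, Pow(2, Rational(1, 2))), Mul(-296, Add(1, -592))) = Mul(Add(5, Pow(2, Rational(1, 2))), Mul(-296, -591)) = Mul(Add(5, Pow(2, Rational(1, 2))), 174936) = Add(874680, Mul(174936, Pow(2, Rational(1, 2))))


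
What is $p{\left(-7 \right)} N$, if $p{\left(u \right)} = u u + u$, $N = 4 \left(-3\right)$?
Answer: $-504$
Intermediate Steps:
$N = -12$
$p{\left(u \right)} = u + u^{2}$ ($p{\left(u \right)} = u^{2} + u = u + u^{2}$)
$p{\left(-7 \right)} N = - 7 \left(1 - 7\right) \left(-12\right) = \left(-7\right) \left(-6\right) \left(-12\right) = 42 \left(-12\right) = -504$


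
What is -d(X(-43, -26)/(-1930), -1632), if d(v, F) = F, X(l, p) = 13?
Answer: 1632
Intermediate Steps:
-d(X(-43, -26)/(-1930), -1632) = -1*(-1632) = 1632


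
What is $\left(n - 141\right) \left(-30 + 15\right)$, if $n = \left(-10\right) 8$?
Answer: $3315$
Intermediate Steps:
$n = -80$
$\left(n - 141\right) \left(-30 + 15\right) = \left(-80 - 141\right) \left(-30 + 15\right) = \left(-221\right) \left(-15\right) = 3315$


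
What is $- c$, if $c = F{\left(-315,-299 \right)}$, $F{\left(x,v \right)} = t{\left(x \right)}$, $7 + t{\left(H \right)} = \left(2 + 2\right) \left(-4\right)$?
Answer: $23$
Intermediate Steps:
$t{\left(H \right)} = -23$ ($t{\left(H \right)} = -7 + \left(2 + 2\right) \left(-4\right) = -7 + 4 \left(-4\right) = -7 - 16 = -23$)
$F{\left(x,v \right)} = -23$
$c = -23$
$- c = \left(-1\right) \left(-23\right) = 23$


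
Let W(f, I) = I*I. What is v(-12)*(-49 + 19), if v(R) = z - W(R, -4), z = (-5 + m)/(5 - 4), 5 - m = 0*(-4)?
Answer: 480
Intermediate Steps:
m = 5 (m = 5 - 0*(-4) = 5 - 1*0 = 5 + 0 = 5)
W(f, I) = I²
z = 0 (z = (-5 + 5)/(5 - 4) = 0/1 = 0*1 = 0)
v(R) = -16 (v(R) = 0 - 1*(-4)² = 0 - 1*16 = 0 - 16 = -16)
v(-12)*(-49 + 19) = -16*(-49 + 19) = -16*(-30) = 480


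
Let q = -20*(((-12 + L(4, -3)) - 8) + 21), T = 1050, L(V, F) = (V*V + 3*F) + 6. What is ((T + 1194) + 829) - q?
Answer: 3353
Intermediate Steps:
L(V, F) = 6 + V² + 3*F (L(V, F) = (V² + 3*F) + 6 = 6 + V² + 3*F)
q = -280 (q = -20*(((-12 + (6 + 4² + 3*(-3))) - 8) + 21) = -20*(((-12 + (6 + 16 - 9)) - 8) + 21) = -20*(((-12 + 13) - 8) + 21) = -20*((1 - 8) + 21) = -20*(-7 + 21) = -20*14 = -280)
((T + 1194) + 829) - q = ((1050 + 1194) + 829) - 1*(-280) = (2244 + 829) + 280 = 3073 + 280 = 3353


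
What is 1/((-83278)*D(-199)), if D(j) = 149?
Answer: -1/12408422 ≈ -8.0590e-8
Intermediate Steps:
1/((-83278)*D(-199)) = 1/(-83278*149) = -1/83278*1/149 = -1/12408422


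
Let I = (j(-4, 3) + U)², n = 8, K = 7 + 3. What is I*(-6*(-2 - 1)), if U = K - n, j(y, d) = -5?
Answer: 162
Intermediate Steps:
K = 10
U = 2 (U = 10 - 1*8 = 10 - 8 = 2)
I = 9 (I = (-5 + 2)² = (-3)² = 9)
I*(-6*(-2 - 1)) = 9*(-6*(-2 - 1)) = 9*(-6*(-3)) = 9*18 = 162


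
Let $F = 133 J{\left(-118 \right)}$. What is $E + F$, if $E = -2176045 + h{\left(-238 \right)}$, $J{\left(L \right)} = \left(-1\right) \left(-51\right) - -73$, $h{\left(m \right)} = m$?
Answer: $-2159791$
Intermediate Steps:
$J{\left(L \right)} = 124$ ($J{\left(L \right)} = 51 + 73 = 124$)
$E = -2176283$ ($E = -2176045 - 238 = -2176283$)
$F = 16492$ ($F = 133 \cdot 124 = 16492$)
$E + F = -2176283 + 16492 = -2159791$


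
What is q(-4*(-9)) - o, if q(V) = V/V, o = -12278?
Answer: 12279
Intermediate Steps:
q(V) = 1
q(-4*(-9)) - o = 1 - 1*(-12278) = 1 + 12278 = 12279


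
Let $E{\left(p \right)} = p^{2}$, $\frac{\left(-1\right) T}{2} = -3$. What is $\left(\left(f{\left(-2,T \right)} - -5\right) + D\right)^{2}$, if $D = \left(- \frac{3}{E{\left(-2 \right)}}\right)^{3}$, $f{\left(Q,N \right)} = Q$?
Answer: $\frac{27225}{4096} \approx 6.6467$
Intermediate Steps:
$T = 6$ ($T = \left(-2\right) \left(-3\right) = 6$)
$D = - \frac{27}{64}$ ($D = \left(- \frac{3}{\left(-2\right)^{2}}\right)^{3} = \left(- \frac{3}{4}\right)^{3} = - \frac{27}{64} \approx -0.42188$)
$\left(\left(f{\left(-2,T \right)} - -5\right) + D\right)^{2} = \left(\left(-2 - -5\right) - \frac{27}{64}\right)^{2} = \left(\left(-2 + 5\right) - \frac{27}{64}\right)^{2} = \left(3 - \frac{27}{64}\right)^{2} = \left(\frac{165}{64}\right)^{2} = \frac{27225}{4096}$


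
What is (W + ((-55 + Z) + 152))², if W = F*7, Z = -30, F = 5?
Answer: 10404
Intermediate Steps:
W = 35 (W = 5*7 = 35)
(W + ((-55 + Z) + 152))² = (35 + ((-55 - 30) + 152))² = (35 + (-85 + 152))² = (35 + 67)² = 102² = 10404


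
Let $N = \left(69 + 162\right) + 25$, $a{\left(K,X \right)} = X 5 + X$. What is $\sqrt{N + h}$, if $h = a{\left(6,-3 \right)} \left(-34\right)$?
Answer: $2 \sqrt{217} \approx 29.462$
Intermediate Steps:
$a{\left(K,X \right)} = 6 X$ ($a{\left(K,X \right)} = 5 X + X = 6 X$)
$h = 612$ ($h = 6 \left(-3\right) \left(-34\right) = \left(-18\right) \left(-34\right) = 612$)
$N = 256$ ($N = 231 + 25 = 256$)
$\sqrt{N + h} = \sqrt{256 + 612} = \sqrt{868} = 2 \sqrt{217}$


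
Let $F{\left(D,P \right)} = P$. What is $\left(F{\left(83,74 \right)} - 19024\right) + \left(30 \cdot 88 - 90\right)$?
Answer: $-16400$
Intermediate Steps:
$\left(F{\left(83,74 \right)} - 19024\right) + \left(30 \cdot 88 - 90\right) = \left(74 - 19024\right) + \left(30 \cdot 88 - 90\right) = -18950 + \left(2640 - 90\right) = -18950 + 2550 = -16400$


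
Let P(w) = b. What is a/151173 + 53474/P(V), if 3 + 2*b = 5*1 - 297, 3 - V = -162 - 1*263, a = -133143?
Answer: -5402309063/14865345 ≈ -363.42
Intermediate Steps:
V = 428 (V = 3 - (-162 - 1*263) = 3 - (-162 - 263) = 3 - 1*(-425) = 3 + 425 = 428)
b = -295/2 (b = -3/2 + (5*1 - 297)/2 = -3/2 + (5 - 297)/2 = -3/2 + (½)*(-292) = -3/2 - 146 = -295/2 ≈ -147.50)
P(w) = -295/2
a/151173 + 53474/P(V) = -133143/151173 + 53474/(-295/2) = -133143*1/151173 + 53474*(-2/295) = -44381/50391 - 106948/295 = -5402309063/14865345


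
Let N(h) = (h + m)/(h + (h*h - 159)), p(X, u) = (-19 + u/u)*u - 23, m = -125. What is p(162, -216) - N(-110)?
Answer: 45727050/11831 ≈ 3865.0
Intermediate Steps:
p(X, u) = -23 - 18*u (p(X, u) = (-19 + 1)*u - 23 = -18*u - 23 = -23 - 18*u)
N(h) = (-125 + h)/(-159 + h + h²) (N(h) = (h - 125)/(h + (h*h - 159)) = (-125 + h)/(h + (h² - 159)) = (-125 + h)/(h + (-159 + h²)) = (-125 + h)/(-159 + h + h²))
p(162, -216) - N(-110) = (-23 - 18*(-216)) - (-125 - 110)/(-159 - 110 + (-110)²) = (-23 + 3888) - (-235)/(-159 - 110 + 12100) = 3865 - (-235)/11831 = 3865 - 1*(-235/11831) = 3865 + 235/11831 = 45727050/11831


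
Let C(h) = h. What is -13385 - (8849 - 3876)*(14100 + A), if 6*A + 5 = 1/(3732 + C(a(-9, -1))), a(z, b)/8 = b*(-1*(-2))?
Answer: -521195317131/7432 ≈ -7.0129e+7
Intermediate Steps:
a(z, b) = 16*b (a(z, b) = 8*(b*(-1*(-2))) = 8*(b*2) = 8*(2*b) = 16*b)
A = -6193/7432 (A = -5/6 + 1/(6*(3732 + 16*(-1))) = -5/6 + 1/(6*(3732 - 16)) = -5/6 + (1/6)/3716 = -5/6 + (1/6)*(1/3716) = -5/6 + 1/22296 = -6193/7432 ≈ -0.83329)
-13385 - (8849 - 3876)*(14100 + A) = -13385 - (8849 - 3876)*(14100 - 6193/7432) = -13385 - 4973*104785007/7432 = -13385 - 1*521095839811/7432 = -13385 - 521095839811/7432 = -521195317131/7432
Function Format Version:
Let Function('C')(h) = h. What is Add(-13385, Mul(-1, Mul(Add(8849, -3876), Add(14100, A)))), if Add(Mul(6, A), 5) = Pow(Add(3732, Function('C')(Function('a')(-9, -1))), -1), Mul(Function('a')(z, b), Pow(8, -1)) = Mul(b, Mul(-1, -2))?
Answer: Rational(-521195317131, 7432) ≈ -7.0129e+7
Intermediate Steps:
Function('a')(z, b) = Mul(16, b) (Function('a')(z, b) = Mul(8, Mul(b, Mul(-1, -2))) = Mul(8, Mul(b, 2)) = Mul(8, Mul(2, b)) = Mul(16, b))
A = Rational(-6193, 7432) (A = Add(Rational(-5, 6), Mul(Rational(1, 6), Pow(Add(3732, Mul(16, -1)), -1))) = Add(Rational(-5, 6), Mul(Rational(1, 6), Pow(Add(3732, -16), -1))) = Add(Rational(-5, 6), Mul(Rational(1, 6), Pow(3716, -1))) = Add(Rational(-5, 6), Mul(Rational(1, 6), Rational(1, 3716))) = Add(Rational(-5, 6), Rational(1, 22296)) = Rational(-6193, 7432) ≈ -0.83329)
Add(-13385, Mul(-1, Mul(Add(8849, -3876), Add(14100, A)))) = Add(-13385, Mul(-1, Mul(Add(8849, -3876), Add(14100, Rational(-6193, 7432))))) = Add(-13385, Mul(-1, Mul(4973, Rational(104785007, 7432)))) = Add(-13385, Mul(-1, Rational(521095839811, 7432))) = Add(-13385, Rational(-521095839811, 7432)) = Rational(-521195317131, 7432)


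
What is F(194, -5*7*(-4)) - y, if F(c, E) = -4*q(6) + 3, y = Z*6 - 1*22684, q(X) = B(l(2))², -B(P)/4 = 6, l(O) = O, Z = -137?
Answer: 21205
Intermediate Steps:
B(P) = -24 (B(P) = -4*6 = -24)
q(X) = 576 (q(X) = (-24)² = 576)
y = -23506 (y = -137*6 - 1*22684 = -822 - 22684 = -23506)
F(c, E) = -2301 (F(c, E) = -4*576 + 3 = -2304 + 3 = -2301)
F(194, -5*7*(-4)) - y = -2301 - 1*(-23506) = -2301 + 23506 = 21205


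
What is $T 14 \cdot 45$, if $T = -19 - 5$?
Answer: $-15120$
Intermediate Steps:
$T = -24$ ($T = -19 - 5 = -24$)
$T 14 \cdot 45 = \left(-24\right) 14 \cdot 45 = \left(-336\right) 45 = -15120$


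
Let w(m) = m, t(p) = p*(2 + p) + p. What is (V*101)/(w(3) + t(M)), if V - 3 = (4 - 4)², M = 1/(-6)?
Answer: 10908/91 ≈ 119.87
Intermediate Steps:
M = -⅙ ≈ -0.16667
t(p) = p + p*(2 + p)
V = 3 (V = 3 + (4 - 4)² = 3 + 0² = 3 + 0 = 3)
(V*101)/(w(3) + t(M)) = (3*101)/(3 - (3 - ⅙)/6) = 303/(3 - ⅙*17/6) = 303/(3 - 17/36) = 303/(91/36) = 303*(36/91) = 10908/91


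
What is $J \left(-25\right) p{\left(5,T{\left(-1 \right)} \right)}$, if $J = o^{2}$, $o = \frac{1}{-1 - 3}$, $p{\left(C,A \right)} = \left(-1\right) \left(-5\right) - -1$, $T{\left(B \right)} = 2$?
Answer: $- \frac{75}{8} \approx -9.375$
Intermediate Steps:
$p{\left(C,A \right)} = 6$ ($p{\left(C,A \right)} = 5 + 1 = 6$)
$o = - \frac{1}{4}$ ($o = \frac{1}{-4} = - \frac{1}{4} \approx -0.25$)
$J = \frac{1}{16}$ ($J = \left(- \frac{1}{4}\right)^{2} = \frac{1}{16} \approx 0.0625$)
$J \left(-25\right) p{\left(5,T{\left(-1 \right)} \right)} = \frac{1}{16} \left(-25\right) 6 = \left(- \frac{25}{16}\right) 6 = - \frac{75}{8}$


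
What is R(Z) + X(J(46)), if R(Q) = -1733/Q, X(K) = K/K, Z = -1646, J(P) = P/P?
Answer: 3379/1646 ≈ 2.0529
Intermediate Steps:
J(P) = 1
X(K) = 1
R(Z) + X(J(46)) = -1733/(-1646) + 1 = -1733*(-1/1646) + 1 = 1733/1646 + 1 = 3379/1646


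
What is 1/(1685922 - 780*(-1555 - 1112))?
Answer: 1/3766182 ≈ 2.6552e-7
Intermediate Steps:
1/(1685922 - 780*(-1555 - 1112)) = 1/(1685922 - 780*(-2667)) = 1/(1685922 + 2080260) = 1/3766182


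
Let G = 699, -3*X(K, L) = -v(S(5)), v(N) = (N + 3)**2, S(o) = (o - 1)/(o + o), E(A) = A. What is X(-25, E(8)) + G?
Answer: 52714/75 ≈ 702.85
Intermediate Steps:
S(o) = (-1 + o)/(2*o) (S(o) = (-1 + o)/((2*o)) = (-1 + o)*(1/(2*o)) = (-1 + o)/(2*o))
v(N) = (3 + N)**2
X(K, L) = 289/75 (X(K, L) = -(-1)*(3 + (1/2)*(-1 + 5)/5)**2/3 = -(-1)*(3 + (1/2)*(1/5)*4)**2/3 = -(-1)*(3 + 2/5)**2/3 = -(-1)*(17/5)**2/3 = -(-1)*289/(3*25) = -1/3*(-289/25) = 289/75)
X(-25, E(8)) + G = 289/75 + 699 = 52714/75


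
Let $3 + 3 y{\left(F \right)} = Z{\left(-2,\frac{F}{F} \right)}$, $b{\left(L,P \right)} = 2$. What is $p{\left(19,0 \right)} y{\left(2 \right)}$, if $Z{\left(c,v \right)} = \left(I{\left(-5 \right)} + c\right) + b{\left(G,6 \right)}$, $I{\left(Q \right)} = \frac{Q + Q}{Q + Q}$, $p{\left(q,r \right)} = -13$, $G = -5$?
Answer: $\frac{26}{3} \approx 8.6667$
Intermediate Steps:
$I{\left(Q \right)} = 1$ ($I{\left(Q \right)} = \frac{2 Q}{2 Q} = 2 Q \frac{1}{2 Q} = 1$)
$Z{\left(c,v \right)} = 3 + c$ ($Z{\left(c,v \right)} = \left(1 + c\right) + 2 = 3 + c$)
$y{\left(F \right)} = - \frac{2}{3}$ ($y{\left(F \right)} = -1 + \frac{3 - 2}{3} = -1 + \frac{1}{3} \cdot 1 = -1 + \frac{1}{3} = - \frac{2}{3}$)
$p{\left(19,0 \right)} y{\left(2 \right)} = \left(-13\right) \left(- \frac{2}{3}\right) = \frac{26}{3}$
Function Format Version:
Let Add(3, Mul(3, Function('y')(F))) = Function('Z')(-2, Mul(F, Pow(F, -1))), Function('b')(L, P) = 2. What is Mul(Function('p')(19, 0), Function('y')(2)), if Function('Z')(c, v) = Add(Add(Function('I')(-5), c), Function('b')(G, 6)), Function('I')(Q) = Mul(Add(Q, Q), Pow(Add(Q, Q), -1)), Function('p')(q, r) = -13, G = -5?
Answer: Rational(26, 3) ≈ 8.6667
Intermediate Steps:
Function('I')(Q) = 1 (Function('I')(Q) = Mul(Mul(2, Q), Pow(Mul(2, Q), -1)) = Mul(Mul(2, Q), Mul(Rational(1, 2), Pow(Q, -1))) = 1)
Function('Z')(c, v) = Add(3, c) (Function('Z')(c, v) = Add(Add(1, c), 2) = Add(3, c))
Function('y')(F) = Rational(-2, 3) (Function('y')(F) = Add(-1, Mul(Rational(1, 3), Add(3, -2))) = Add(-1, Mul(Rational(1, 3), 1)) = Add(-1, Rational(1, 3)) = Rational(-2, 3))
Mul(Function('p')(19, 0), Function('y')(2)) = Mul(-13, Rational(-2, 3)) = Rational(26, 3)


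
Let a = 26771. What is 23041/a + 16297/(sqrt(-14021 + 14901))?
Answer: 23041/26771 + 16297*sqrt(55)/220 ≈ 550.23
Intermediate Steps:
23041/a + 16297/(sqrt(-14021 + 14901)) = 23041/26771 + 16297/(sqrt(-14021 + 14901)) = 23041*(1/26771) + 16297/(sqrt(880)) = 23041/26771 + 16297/((4*sqrt(55))) = 23041/26771 + 16297*(sqrt(55)/220) = 23041/26771 + 16297*sqrt(55)/220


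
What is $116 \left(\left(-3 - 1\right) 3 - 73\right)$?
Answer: $-9860$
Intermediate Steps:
$116 \left(\left(-3 - 1\right) 3 - 73\right) = 116 \left(\left(-4\right) 3 - 73\right) = 116 \left(-12 - 73\right) = 116 \left(-85\right) = -9860$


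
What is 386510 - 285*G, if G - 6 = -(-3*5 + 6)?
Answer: 382235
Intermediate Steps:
G = 15 (G = 6 - (-3*5 + 6) = 6 - (-15 + 6) = 6 - 1*(-9) = 6 + 9 = 15)
386510 - 285*G = 386510 - 285*15 = 386510 - 1*4275 = 386510 - 4275 = 382235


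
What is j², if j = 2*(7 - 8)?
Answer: 4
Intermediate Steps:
j = -2 (j = 2*(-1) = -2)
j² = (-2)² = 4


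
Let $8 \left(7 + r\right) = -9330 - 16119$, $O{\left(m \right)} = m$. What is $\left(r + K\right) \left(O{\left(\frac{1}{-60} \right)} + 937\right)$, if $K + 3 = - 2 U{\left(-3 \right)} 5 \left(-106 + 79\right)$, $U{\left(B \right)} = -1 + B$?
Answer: $- \frac{1920947011}{480} \approx -4.002 \cdot 10^{6}$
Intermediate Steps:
$r = - \frac{25505}{8}$ ($r = -7 + \frac{-9330 - 16119}{8} = -7 + \frac{1}{8} \left(-25449\right) = -7 - \frac{25449}{8} = - \frac{25505}{8} \approx -3188.1$)
$K = -1083$ ($K = -3 + - 2 \left(-1 - 3\right) 5 \left(-106 + 79\right) = -3 + \left(-2\right) \left(-4\right) 5 \left(-27\right) = -3 + 8 \cdot 5 \left(-27\right) = -3 + 40 \left(-27\right) = -3 - 1080 = -1083$)
$\left(r + K\right) \left(O{\left(\frac{1}{-60} \right)} + 937\right) = \left(- \frac{25505}{8} - 1083\right) \left(\frac{1}{-60} + 937\right) = - \frac{34169 \left(- \frac{1}{60} + 937\right)}{8} = \left(- \frac{34169}{8}\right) \frac{56219}{60} = - \frac{1920947011}{480}$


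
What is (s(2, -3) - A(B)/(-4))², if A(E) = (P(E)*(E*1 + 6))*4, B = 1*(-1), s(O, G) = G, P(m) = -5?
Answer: 784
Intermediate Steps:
B = -1
A(E) = -120 - 20*E (A(E) = -5*(E*1 + 6)*4 = -5*(E + 6)*4 = -5*(6 + E)*4 = (-30 - 5*E)*4 = -120 - 20*E)
(s(2, -3) - A(B)/(-4))² = (-3 - (-120 - 20*(-1))/(-4))² = (-3 - (-120 + 20)*(-1)/4)² = (-3 - (-100)*(-1)/4)² = (-3 - 1*25)² = (-3 - 25)² = (-28)² = 784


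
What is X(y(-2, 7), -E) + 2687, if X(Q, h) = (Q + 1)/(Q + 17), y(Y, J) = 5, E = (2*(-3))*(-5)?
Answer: 29560/11 ≈ 2687.3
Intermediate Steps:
E = 30 (E = -6*(-5) = 30)
X(Q, h) = (1 + Q)/(17 + Q)
X(y(-2, 7), -E) + 2687 = (1 + 5)/(17 + 5) + 2687 = 6/22 + 2687 = (1/22)*6 + 2687 = 3/11 + 2687 = 29560/11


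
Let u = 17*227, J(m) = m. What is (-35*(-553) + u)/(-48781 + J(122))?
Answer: -23214/48659 ≈ -0.47708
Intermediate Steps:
u = 3859
(-35*(-553) + u)/(-48781 + J(122)) = (-35*(-553) + 3859)/(-48781 + 122) = (19355 + 3859)/(-48659) = 23214*(-1/48659) = -23214/48659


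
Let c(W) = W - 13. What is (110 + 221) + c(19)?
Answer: 337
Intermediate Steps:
c(W) = -13 + W
(110 + 221) + c(19) = (110 + 221) + (-13 + 19) = 331 + 6 = 337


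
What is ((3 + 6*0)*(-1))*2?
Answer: -6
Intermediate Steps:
((3 + 6*0)*(-1))*2 = ((3 + 0)*(-1))*2 = (3*(-1))*2 = -3*2 = -6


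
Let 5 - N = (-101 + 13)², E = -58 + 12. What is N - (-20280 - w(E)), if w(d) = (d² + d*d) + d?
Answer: 16727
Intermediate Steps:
E = -46
w(d) = d + 2*d² (w(d) = (d² + d²) + d = 2*d² + d = d + 2*d²)
N = -7739 (N = 5 - (-101 + 13)² = 5 - 1*(-88)² = 5 - 1*7744 = 5 - 7744 = -7739)
N - (-20280 - w(E)) = -7739 - (-20280 - (-46)*(1 + 2*(-46))) = -7739 - (-20280 - (-46)*(1 - 92)) = -7739 - (-20280 - (-46)*(-91)) = -7739 - (-20280 - 1*4186) = -7739 - (-20280 - 4186) = -7739 - 1*(-24466) = -7739 + 24466 = 16727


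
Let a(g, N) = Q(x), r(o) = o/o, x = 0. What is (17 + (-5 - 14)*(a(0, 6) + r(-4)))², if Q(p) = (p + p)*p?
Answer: 4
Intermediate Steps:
r(o) = 1
Q(p) = 2*p² (Q(p) = (2*p)*p = 2*p²)
a(g, N) = 0 (a(g, N) = 2*0² = 2*0 = 0)
(17 + (-5 - 14)*(a(0, 6) + r(-4)))² = (17 + (-5 - 14)*(0 + 1))² = (17 - 19*1)² = (17 - 19)² = (-2)² = 4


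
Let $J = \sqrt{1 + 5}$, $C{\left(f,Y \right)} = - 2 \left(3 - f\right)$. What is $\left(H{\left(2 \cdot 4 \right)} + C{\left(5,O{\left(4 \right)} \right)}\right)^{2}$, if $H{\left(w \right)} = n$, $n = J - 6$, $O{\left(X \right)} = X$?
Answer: $\left(2 - \sqrt{6}\right)^{2} \approx 0.20204$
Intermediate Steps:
$C{\left(f,Y \right)} = -6 + 2 f$
$J = \sqrt{6} \approx 2.4495$
$n = -6 + \sqrt{6}$ ($n = \sqrt{6} - 6 = -6 + \sqrt{6} \approx -3.5505$)
$H{\left(w \right)} = -6 + \sqrt{6}$
$\left(H{\left(2 \cdot 4 \right)} + C{\left(5,O{\left(4 \right)} \right)}\right)^{2} = \left(\left(-6 + \sqrt{6}\right) + \left(-6 + 2 \cdot 5\right)\right)^{2} = \left(\left(-6 + \sqrt{6}\right) + \left(-6 + 10\right)\right)^{2} = \left(\left(-6 + \sqrt{6}\right) + 4\right)^{2} = \left(-2 + \sqrt{6}\right)^{2}$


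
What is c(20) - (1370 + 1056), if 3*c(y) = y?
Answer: -7258/3 ≈ -2419.3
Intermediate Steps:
c(y) = y/3
c(20) - (1370 + 1056) = (⅓)*20 - (1370 + 1056) = 20/3 - 1*2426 = 20/3 - 2426 = -7258/3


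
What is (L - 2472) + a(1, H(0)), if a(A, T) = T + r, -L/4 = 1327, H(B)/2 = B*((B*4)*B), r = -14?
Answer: -7794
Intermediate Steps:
H(B) = 8*B³ (H(B) = 2*(B*((B*4)*B)) = 2*(B*((4*B)*B)) = 2*(B*(4*B²)) = 2*(4*B³) = 8*B³)
L = -5308 (L = -4*1327 = -5308)
a(A, T) = -14 + T (a(A, T) = T - 14 = -14 + T)
(L - 2472) + a(1, H(0)) = (-5308 - 2472) + (-14 + 8*0³) = -7780 + (-14 + 8*0) = -7780 + (-14 + 0) = -7780 - 14 = -7794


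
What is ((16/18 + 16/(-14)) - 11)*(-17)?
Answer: 12053/63 ≈ 191.32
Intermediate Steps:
((16/18 + 16/(-14)) - 11)*(-17) = ((16*(1/18) + 16*(-1/14)) - 11)*(-17) = ((8/9 - 8/7) - 11)*(-17) = (-16/63 - 11)*(-17) = -709/63*(-17) = 12053/63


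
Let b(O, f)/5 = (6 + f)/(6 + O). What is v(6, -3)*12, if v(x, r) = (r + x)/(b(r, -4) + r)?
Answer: 108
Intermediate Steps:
b(O, f) = 5*(6 + f)/(6 + O) (b(O, f) = 5*((6 + f)/(6 + O)) = 5*(6 + f)/(6 + O))
v(x, r) = (r + x)/(r + 10/(6 + r)) (v(x, r) = (r + x)/(5*(6 - 4)/(6 + r) + r) = (r + x)/(5*2/(6 + r) + r) = (r + x)/(10/(6 + r) + r) = (r + x)/(r + 10/(6 + r)))
v(6, -3)*12 = ((6 - 3)*(-3 + 6)/(10 - 3*(6 - 3)))*12 = (3*3/(10 - 3*3))*12 = (3*3/(10 - 9))*12 = (3*3/1)*12 = (1*3*3)*12 = 9*12 = 108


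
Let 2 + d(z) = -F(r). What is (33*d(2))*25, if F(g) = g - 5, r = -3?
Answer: 4950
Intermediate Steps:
F(g) = -5 + g
d(z) = 6 (d(z) = -2 - (-5 - 3) = -2 - 1*(-8) = -2 + 8 = 6)
(33*d(2))*25 = (33*6)*25 = 198*25 = 4950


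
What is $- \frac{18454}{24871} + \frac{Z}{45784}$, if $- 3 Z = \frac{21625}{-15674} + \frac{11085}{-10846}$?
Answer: $- \frac{4235690368739}{5708699350431} \approx -0.74197$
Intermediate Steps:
$Z = \frac{6004280}{7500009}$ ($Z = - \frac{\frac{21625}{-15674} + \frac{11085}{-10846}}{3} = - \frac{21625 \left(- \frac{1}{15674}\right) + 11085 \left(- \frac{1}{10846}\right)}{3} = - \frac{- \frac{21625}{15674} - \frac{11085}{10846}}{3} = \left(- \frac{1}{3}\right) \left(- \frac{6004280}{2500003}\right) = \frac{6004280}{7500009} \approx 0.80057$)
$- \frac{18454}{24871} + \frac{Z}{45784} = - \frac{18454}{24871} + \frac{6004280}{7500009 \cdot 45784} = \left(-18454\right) \frac{1}{24871} + \frac{6004280}{7500009} \cdot \frac{1}{45784} = - \frac{18454}{24871} + \frac{750535}{42922551507} = - \frac{4235690368739}{5708699350431}$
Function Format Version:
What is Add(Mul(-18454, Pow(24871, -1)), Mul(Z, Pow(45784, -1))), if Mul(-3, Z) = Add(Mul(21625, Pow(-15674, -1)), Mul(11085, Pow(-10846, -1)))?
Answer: Rational(-4235690368739, 5708699350431) ≈ -0.74197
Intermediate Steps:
Z = Rational(6004280, 7500009) (Z = Mul(Rational(-1, 3), Add(Mul(21625, Pow(-15674, -1)), Mul(11085, Pow(-10846, -1)))) = Mul(Rational(-1, 3), Add(Mul(21625, Rational(-1, 15674)), Mul(11085, Rational(-1, 10846)))) = Mul(Rational(-1, 3), Add(Rational(-21625, 15674), Rational(-11085, 10846))) = Mul(Rational(-1, 3), Rational(-6004280, 2500003)) = Rational(6004280, 7500009) ≈ 0.80057)
Add(Mul(-18454, Pow(24871, -1)), Mul(Z, Pow(45784, -1))) = Add(Mul(-18454, Pow(24871, -1)), Mul(Rational(6004280, 7500009), Pow(45784, -1))) = Add(Mul(-18454, Rational(1, 24871)), Mul(Rational(6004280, 7500009), Rational(1, 45784))) = Add(Rational(-18454, 24871), Rational(750535, 42922551507)) = Rational(-4235690368739, 5708699350431)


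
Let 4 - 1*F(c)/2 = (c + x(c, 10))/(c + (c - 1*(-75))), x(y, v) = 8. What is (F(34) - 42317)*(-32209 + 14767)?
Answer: 105528826782/143 ≈ 7.3796e+8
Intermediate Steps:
F(c) = 8 - 2*(8 + c)/(75 + 2*c) (F(c) = 8 - 2*(c + 8)/(c + (c - 1*(-75))) = 8 - 2*(8 + c)/(c + (c + 75)) = 8 - 2*(8 + c)/(c + (75 + c)) = 8 - 2*(8 + c)/(75 + 2*c))
(F(34) - 42317)*(-32209 + 14767) = (2*(292 + 7*34)/(75 + 2*34) - 42317)*(-32209 + 14767) = (2*(292 + 238)/(75 + 68) - 42317)*(-17442) = (2*530/143 - 42317)*(-17442) = (2*(1/143)*530 - 42317)*(-17442) = (1060/143 - 42317)*(-17442) = -6050271/143*(-17442) = 105528826782/143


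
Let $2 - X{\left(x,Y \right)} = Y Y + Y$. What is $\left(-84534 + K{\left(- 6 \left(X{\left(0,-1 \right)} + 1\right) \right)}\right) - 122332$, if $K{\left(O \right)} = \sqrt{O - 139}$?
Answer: $-206866 + i \sqrt{157} \approx -2.0687 \cdot 10^{5} + 12.53 i$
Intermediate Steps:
$X{\left(x,Y \right)} = 2 - Y - Y^{2}$ ($X{\left(x,Y \right)} = 2 - \left(Y Y + Y\right) = 2 - \left(Y^{2} + Y\right) = 2 - \left(Y + Y^{2}\right) = 2 - Y - Y^{2}$)
$K{\left(O \right)} = \sqrt{-139 + O}$
$\left(-84534 + K{\left(- 6 \left(X{\left(0,-1 \right)} + 1\right) \right)}\right) - 122332 = \left(-84534 + \sqrt{-139 - 6 \left(\left(2 - -1 - \left(-1\right)^{2}\right) + 1\right)}\right) - 122332 = \left(-84534 + \sqrt{-139 - 6 \left(\left(2 + 1 - 1\right) + 1\right)}\right) - 122332 = \left(-84534 + \sqrt{-139 - 6 \left(2 + 1\right)}\right) - 122332 = \left(-84534 + \sqrt{-139 - 18}\right) - 122332 = \left(-84534 + \sqrt{-157}\right) - 122332 = \left(-84534 + i \sqrt{157}\right) - 122332 = -206866 + i \sqrt{157}$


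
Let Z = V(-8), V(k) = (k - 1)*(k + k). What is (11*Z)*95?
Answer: 150480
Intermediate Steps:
V(k) = 2*k*(-1 + k) (V(k) = (-1 + k)*(2*k) = 2*k*(-1 + k))
Z = 144 (Z = 2*(-8)*(-1 - 8) = 2*(-8)*(-9) = 144)
(11*Z)*95 = (11*144)*95 = 1584*95 = 150480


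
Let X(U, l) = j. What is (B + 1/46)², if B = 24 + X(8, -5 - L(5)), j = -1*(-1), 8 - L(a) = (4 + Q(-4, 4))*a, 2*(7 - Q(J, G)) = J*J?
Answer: 1324801/2116 ≈ 626.09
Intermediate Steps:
Q(J, G) = 7 - J²/2 (Q(J, G) = 7 - J*J/2 = 7 - J²/2)
L(a) = 8 - 3*a (L(a) = 8 - (4 + (7 - ½*(-4)²))*a = 8 - (4 + (7 - ½*16))*a = 8 - (4 + (7 - 8))*a = 8 - (4 - 1)*a = 8 - 3*a)
j = 1
X(U, l) = 1
B = 25 (B = 24 + 1 = 25)
(B + 1/46)² = (25 + 1/46)² = (1151/46)² = 1324801/2116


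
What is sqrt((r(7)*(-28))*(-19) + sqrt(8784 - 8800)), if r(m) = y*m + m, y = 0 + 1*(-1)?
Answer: 2*sqrt(I) ≈ 1.4142 + 1.4142*I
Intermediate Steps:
y = -1 (y = 0 - 1 = -1)
r(m) = 0 (r(m) = -m + m = 0)
sqrt((r(7)*(-28))*(-19) + sqrt(8784 - 8800)) = sqrt((0*(-28))*(-19) + sqrt(8784 - 8800)) = sqrt(0*(-19) + sqrt(-16)) = sqrt(0 + 4*I) = sqrt(4*I) = 2*sqrt(I)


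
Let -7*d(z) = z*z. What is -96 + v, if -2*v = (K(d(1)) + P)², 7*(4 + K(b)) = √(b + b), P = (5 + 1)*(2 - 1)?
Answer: -33613/343 - 2*I*√14/49 ≈ -97.997 - 0.15272*I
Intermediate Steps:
d(z) = -z²/7 (d(z) = -z*z/7 = -z²/7)
P = 6 (P = 6*1 = 6)
K(b) = -4 + √2*√b/7 (K(b) = -4 + √(b + b)/7 = -4 + √(2*b)/7 = -4 + (√2*√b)/7 = -4 + √2*√b/7)
v = -(2 + I*√14/49)²/2 (v = -((-4 + √2*√(-⅐*1²)/7) + 6)²/2 = -((-4 + √2*√(-⅐*1)/7) + 6)²/2 = -((-4 + √2*√(-⅐)/7) + 6)²/2 = -((-4 + √2*(I*√7/7)/7) + 6)²/2 = -((-4 + I*√14/49) + 6)²/2 = -(2 + I*√14/49)²/2 ≈ -1.9971 - 0.15272*I)
-96 + v = -96 - (98 + I*√14)²/4802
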